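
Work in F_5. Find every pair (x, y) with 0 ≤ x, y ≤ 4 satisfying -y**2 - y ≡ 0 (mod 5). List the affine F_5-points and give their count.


Affine F_5-points: {(0, 0), (0, 4), (1, 0), (1, 4), (2, 0), (2, 4), (3, 0), (3, 4), (4, 0), (4, 4)}; count = 10.

For each of the 25 pairs (x, y) ∈ F_5², evaluate f(x, y) mod 5. Record the zeros.
  x = 0: [0↦0, 1↦3, 2↦4, 3↦3, 4↦0]  zeros at y ∈ {0, 4}
  x = 1: [0↦0, 1↦3, 2↦4, 3↦3, 4↦0]  zeros at y ∈ {0, 4}
  x = 2: [0↦0, 1↦3, 2↦4, 3↦3, 4↦0]  zeros at y ∈ {0, 4}
  x = 3: [0↦0, 1↦3, 2↦4, 3↦3, 4↦0]  zeros at y ∈ {0, 4}
  x = 4: [0↦0, 1↦3, 2↦4, 3↦3, 4↦0]  zeros at y ∈ {0, 4}
Collecting zeros: affine points = {(0, 0), (0, 4), (1, 0), (1, 4), (2, 0), (2, 4), (3, 0), (3, 4), (4, 0), (4, 4)}.
Total count |C(F_5)_aff| = 10.


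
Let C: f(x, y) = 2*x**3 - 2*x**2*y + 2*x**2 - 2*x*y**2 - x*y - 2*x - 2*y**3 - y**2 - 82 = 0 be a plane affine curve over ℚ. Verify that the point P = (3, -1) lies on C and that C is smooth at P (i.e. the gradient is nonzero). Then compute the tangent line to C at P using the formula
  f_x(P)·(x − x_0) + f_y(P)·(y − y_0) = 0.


Tangent line at P: 75*x - 13*y - 238 = 0.

Step 1: f(3, -1) = 0, so P lies on C.
Step 2: partial derivatives
  f_x(x, y) = 6*x**2 - 4*x*y + 4*x - 2*y**2 - y - 2, f_y(x, y) = -2*x**2 - 4*x*y - x - 6*y**2 - 2*y.
  f_x(P) = 75, f_y(P) = -13 (gradient nonzero, so P is smooth).
Step 3: tangent line at P: 75·(x − 3) + -13·(y − -1) = 0.
Expanding: 75*x - 13*y - 238 = 0.


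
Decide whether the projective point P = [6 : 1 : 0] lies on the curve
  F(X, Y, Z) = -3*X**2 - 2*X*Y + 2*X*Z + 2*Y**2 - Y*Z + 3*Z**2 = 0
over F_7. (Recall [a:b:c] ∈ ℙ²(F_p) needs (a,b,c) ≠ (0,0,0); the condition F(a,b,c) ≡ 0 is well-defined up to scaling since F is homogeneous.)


F(6,1,0) ≡ 1 (mod 7); P is NOT on the curve.

Evaluate F(6, 1, 0) term-by-term (mod 7).
  -3*X**2 ↦ -3·36·1·1 = -108
  -2*X*Y ↦ -2·6·1·1 = -12
  2*X*Z ↦ 2·6·1·0 = 0
  2*Y**2 ↦ 2·1·1·1 = 2
  -Y*Z ↦ -1·1·1·0 = 0
  3*Z**2 ↦ 3·1·1·0 = 0
Sum: F(6, 1, 0) = (-108) + (-12) + (0) + (2) + (0) + (0) = -118.
Reducing mod 7: -118 ≡ 1 (mod 7).
Since F(a, b, c) ≡ 1 ≠ 0 (mod 7), P does NOT lie on the curve.


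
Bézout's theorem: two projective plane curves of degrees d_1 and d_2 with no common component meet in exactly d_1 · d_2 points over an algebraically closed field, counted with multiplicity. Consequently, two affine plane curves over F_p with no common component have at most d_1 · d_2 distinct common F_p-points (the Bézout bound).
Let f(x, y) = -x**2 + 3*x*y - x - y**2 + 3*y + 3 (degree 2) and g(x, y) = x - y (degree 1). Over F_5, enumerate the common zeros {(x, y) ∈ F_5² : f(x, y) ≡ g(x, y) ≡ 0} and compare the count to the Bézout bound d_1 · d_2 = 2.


Common zeros: ∅; count = 0; Bézout bound = 2.

deg(f) = 2, deg(g) = 1, so Bézout bound = 2.
Scan x ∈ F_5. For each x, list the y ∈ F_5 with f(x, y) ≡ 0 and those with g(x, y) ≡ 0 (mod 5); the common zeros in that column are the intersection.
  x = 0: f ≡ 0 at y ∈ {1, 2}; g ≡ 0 at y ∈ {0}; common: ∅.
  x = 1: f ≡ 0 at y ∈ {3}; g ≡ 0 at y ∈ {1}; common: ∅.
  x = 2: f ≡ 0 at y ∈ {1, 3}; g ≡ 0 at y ∈ {2}; common: ∅.
  x = 3: f ≡ 0 at y ∈ ∅; g ≡ 0 at y ∈ {3}; common: ∅.
  x = 4: f ≡ 0 at y ∈ ∅; g ≡ 0 at y ∈ {4}; common: ∅.
Collecting: common zeros = ∅, so the count is 0.
Comparison with the Bézout bound: 0 ≤ 2 = deg(f)·deg(g), as expected for curves with no common component (the affine F_5-count falls short of the bound because intersections may lie at infinity, over extension fields, or carry multiplicity).


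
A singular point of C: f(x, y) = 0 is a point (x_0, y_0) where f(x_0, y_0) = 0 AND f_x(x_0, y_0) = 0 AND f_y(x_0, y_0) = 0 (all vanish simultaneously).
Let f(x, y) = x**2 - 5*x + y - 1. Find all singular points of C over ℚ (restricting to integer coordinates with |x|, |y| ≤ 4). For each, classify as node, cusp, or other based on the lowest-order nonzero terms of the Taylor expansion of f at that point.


No singular points in the scanned grid; C is smooth there.

Compute partial derivatives:
  f_x = 2*x - 5.
  f_y = 1.
f_y = 1 is a nonzero constant, so f_y never vanishes: no point (x, y) can satisfy f = f_x = f_y = 0. In particular no (x, y) ∈ {−4, ..., 4}² is singular; the curve is smooth.


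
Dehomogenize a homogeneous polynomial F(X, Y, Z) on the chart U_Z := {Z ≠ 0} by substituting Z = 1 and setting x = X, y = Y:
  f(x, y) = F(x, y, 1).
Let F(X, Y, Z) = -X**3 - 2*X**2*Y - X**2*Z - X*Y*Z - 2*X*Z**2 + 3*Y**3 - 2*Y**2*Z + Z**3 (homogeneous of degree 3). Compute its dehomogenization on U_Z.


f(x, y) = -x**3 - 2*x**2*y - x**2 - x*y - 2*x + 3*y**3 - 2*y**2 + 1

On U_Z we set Z = 1. Each monomial c·X^i·Y^j·Z^k in F becomes c·x^i·y^j·1^k = c·x^i·y^j.
Substituting Z = 1: F(X, Y, 1) = -x**3 - 2*x**2*y - x**2 - x*y - 2*x + 3*y**3 - 2*y**2 + 1.
Note: deg(f) ≤ deg(F) = 3; strict inequality happens when F is divisible by Z (lost terms).


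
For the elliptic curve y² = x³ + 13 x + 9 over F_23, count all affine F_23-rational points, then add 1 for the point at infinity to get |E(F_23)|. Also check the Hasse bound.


Affine points = {(0, 3), (0, 20), (1, 0), (3, 11), (3, 12), (6, 2), (6, 21), (7, 11), (7, 12), (8, 2), (8, 21), (9, 2), (9, 21), (10, 9), (10, 14), (13, 11), (13, 12), (16, 9), (16, 14), (18, 7), (18, 16), (19, 10), (19, 13), (20, 9), (20, 14), (22, 8), (22, 15)}; affine count = 27; |E(F_23)| = 28.

Discriminant check: Δ ∝ 4a³ + 27b² = 4·13³ + 27·9² = 4·2197 + 27·81 ≡ 4 (mod 23). Nonzero ⇒ E is nonsingular.
For each x ∈ F_23, compute rhs = x³ + 13·x + 9 mod 23, then count y ∈ F_23 with y² ≡ rhs.
  x = 0: rhs = 9, matching y values: 3, 20 (2 points).
  x = 1: rhs = 0, matching y values: 0 (1 points).
  x = 2: rhs = 20, matching y values: none (0 points).
  x = 3: rhs = 6, matching y values: 11, 12 (2 points).
  x = 4: rhs = 10, matching y values: none (0 points).
  x = 5: rhs = 15, matching y values: none (0 points).
  x = 6: rhs = 4, matching y values: 2, 21 (2 points).
  x = 7: rhs = 6, matching y values: 11, 12 (2 points).
  x = 8: rhs = 4, matching y values: 2, 21 (2 points).
  x = 9: rhs = 4, matching y values: 2, 21 (2 points).
  x = 10: rhs = 12, matching y values: 9, 14 (2 points).
  x = 11: rhs = 11, matching y values: none (0 points).
  x = 12: rhs = 7, matching y values: none (0 points).
  x = 13: rhs = 6, matching y values: 11, 12 (2 points).
  x = 14: rhs = 14, matching y values: none (0 points).
  x = 15: rhs = 14, matching y values: none (0 points).
  x = 16: rhs = 12, matching y values: 9, 14 (2 points).
  x = 17: rhs = 14, matching y values: none (0 points).
  x = 18: rhs = 3, matching y values: 7, 16 (2 points).
  x = 19: rhs = 8, matching y values: 10, 13 (2 points).
  x = 20: rhs = 12, matching y values: 9, 14 (2 points).
  x = 21: rhs = 21, matching y values: none (0 points).
  x = 22: rhs = 18, matching y values: 8, 15 (2 points).
Total affine count: 27.
Full point count |E(F_23)| = 27 + 1 = 28.
Hasse bound: |28 − (23+1)| = |4| = 4 ≤ 2√23 ≈ 9.5917 ✓.


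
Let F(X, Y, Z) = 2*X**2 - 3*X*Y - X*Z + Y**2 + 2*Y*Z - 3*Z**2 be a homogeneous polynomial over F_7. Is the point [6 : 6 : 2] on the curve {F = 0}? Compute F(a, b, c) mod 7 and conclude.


F(6,6,2) ≡ 0 (mod 7); P is on the curve.

Evaluate F(6, 6, 2) term-by-term (mod 7).
  2*X**2 ↦ 2·36·1·1 = 72
  -3*X*Y ↦ -3·6·6·1 = -108
  -X*Z ↦ -1·6·1·2 = -12
  Y**2 ↦ 1·1·36·1 = 36
  2*Y*Z ↦ 2·1·6·2 = 24
  -3*Z**2 ↦ -3·1·1·4 = -12
Sum: F(6, 6, 2) = (72) + (-108) + (-12) + (36) + (24) + (-12) = 0.
Reducing mod 7: 0 ≡ 0 (mod 7).
Since F(a, b, c) ≡ 0 (mod 7), P lies on the curve.


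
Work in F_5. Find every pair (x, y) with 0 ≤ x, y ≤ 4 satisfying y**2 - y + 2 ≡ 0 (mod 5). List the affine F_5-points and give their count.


Affine F_5-points: ∅; count = 0.

For each of the 25 pairs (x, y) ∈ F_5², evaluate f(x, y) mod 5. Record the zeros.
  x = 0: [0↦2, 1↦2, 2↦4, 3↦3, 4↦4]  zeros at y ∈ ∅
  x = 1: [0↦2, 1↦2, 2↦4, 3↦3, 4↦4]  zeros at y ∈ ∅
  x = 2: [0↦2, 1↦2, 2↦4, 3↦3, 4↦4]  zeros at y ∈ ∅
  x = 3: [0↦2, 1↦2, 2↦4, 3↦3, 4↦4]  zeros at y ∈ ∅
  x = 4: [0↦2, 1↦2, 2↦4, 3↦3, 4↦4]  zeros at y ∈ ∅
Collecting zeros: affine points = ∅.
Total count |C(F_5)_aff| = 0.


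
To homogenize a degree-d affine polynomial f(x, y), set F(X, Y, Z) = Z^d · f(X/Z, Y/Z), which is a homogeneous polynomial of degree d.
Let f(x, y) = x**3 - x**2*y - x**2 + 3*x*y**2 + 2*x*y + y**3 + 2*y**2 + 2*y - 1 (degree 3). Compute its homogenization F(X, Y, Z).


F(X, Y, Z) = X**3 - X**2*Y - X**2*Z + 3*X*Y**2 + 2*X*Y*Z + Y**3 + 2*Y**2*Z + 2*Y*Z**2 - Z**3

deg(f) = 3.
Substitute x = X/Z, y = Y/Z into f, then multiply by Z^3.
  monomial 1·x^3·y^0 ↦ 1·X^3·Y^0·Z^0.
  monomial -1·x^2·y^1 ↦ -1·X^2·Y^1·Z^0.
  monomial -1·x^2·y^0 ↦ -1·X^2·Y^0·Z^1.
  monomial 3·x^1·y^2 ↦ 3·X^1·Y^2·Z^0.
  monomial 2·x^1·y^1 ↦ 2·X^1·Y^1·Z^1.
  monomial 1·x^0·y^3 ↦ 1·X^0·Y^3·Z^0.
  monomial 2·x^0·y^2 ↦ 2·X^0·Y^2·Z^1.
  monomial 2·x^0·y^1 ↦ 2·X^0·Y^1·Z^2.
  monomial -1·x^0·y^0 ↦ -1·X^0·Y^0·Z^3.
Collecting: F(X, Y, Z) = X**3 - X**2*Y - X**2*Z + 3*X*Y**2 + 2*X*Y*Z + Y**3 + 2*Y**2*Z + 2*Y*Z**2 - Z**3.


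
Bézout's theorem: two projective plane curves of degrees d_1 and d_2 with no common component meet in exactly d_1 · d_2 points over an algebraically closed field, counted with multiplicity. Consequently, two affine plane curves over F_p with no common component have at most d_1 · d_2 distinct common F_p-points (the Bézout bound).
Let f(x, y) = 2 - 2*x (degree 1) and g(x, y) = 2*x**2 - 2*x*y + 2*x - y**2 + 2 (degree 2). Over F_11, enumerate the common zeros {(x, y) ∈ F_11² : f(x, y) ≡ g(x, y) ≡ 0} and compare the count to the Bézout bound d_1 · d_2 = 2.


Common zeros: ∅; count = 0; Bézout bound = 2.

deg(f) = 1, deg(g) = 2, so Bézout bound = 2.
Scan x ∈ F_11. For each x, list the y ∈ F_11 with f(x, y) ≡ 0 and those with g(x, y) ≡ 0 (mod 11); the common zeros in that column are the intersection.
  x = 0: f ≡ 0 at y ∈ ∅; g ≡ 0 at y ∈ ∅; common: ∅.
  x = 1: f ≡ 0 at y ∈ {0, 1, 2, 3, 4, 5, 6, 7, 8, 9, 10}; g ≡ 0 at y ∈ ∅; common: ∅.
  x = 2: f ≡ 0 at y ∈ ∅; g ≡ 0 at y ∈ ∅; common: ∅.
  x = 3: f ≡ 0 at y ∈ ∅; g ≡ 0 at y ∈ ∅; common: ∅.
  x = 4: f ≡ 0 at y ∈ ∅; g ≡ 0 at y ∈ {1, 2}; common: ∅.
  x = 5: f ≡ 0 at y ∈ ∅; g ≡ 0 at y ∈ ∅; common: ∅.
  x = 6: f ≡ 0 at y ∈ ∅; g ≡ 0 at y ∈ {4, 6}; common: ∅.
  x = 7: f ≡ 0 at y ∈ ∅; g ≡ 0 at y ∈ {1, 7}; common: ∅.
  x = 8: f ≡ 0 at y ∈ ∅; g ≡ 0 at y ∈ {2, 4}; common: ∅.
  x = 9: f ≡ 0 at y ∈ ∅; g ≡ 0 at y ∈ ∅; common: ∅.
  x = 10: f ≡ 0 at y ∈ ∅; g ≡ 0 at y ∈ {6, 7}; common: ∅.
Collecting: common zeros = ∅, so the count is 0.
Comparison with the Bézout bound: 0 ≤ 2 = deg(f)·deg(g), as expected for curves with no common component (the affine F_11-count falls short of the bound because intersections may lie at infinity, over extension fields, or carry multiplicity).


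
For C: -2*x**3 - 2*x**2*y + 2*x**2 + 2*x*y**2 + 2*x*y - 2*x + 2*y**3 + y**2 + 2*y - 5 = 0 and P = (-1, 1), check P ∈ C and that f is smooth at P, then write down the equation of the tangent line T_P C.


Tangent line at P: -4*x + 2*y - 6 = 0.

Step 1: f(-1, 1) = 0, so P lies on C.
Step 2: partial derivatives
  f_x(x, y) = -6*x**2 - 4*x*y + 4*x + 2*y**2 + 2*y - 2, f_y(x, y) = -2*x**2 + 4*x*y + 2*x + 6*y**2 + 2*y + 2.
  f_x(P) = -4, f_y(P) = 2 (gradient nonzero, so P is smooth).
Step 3: tangent line at P: -4·(x − -1) + 2·(y − 1) = 0.
Expanding: -4*x + 2*y - 6 = 0.


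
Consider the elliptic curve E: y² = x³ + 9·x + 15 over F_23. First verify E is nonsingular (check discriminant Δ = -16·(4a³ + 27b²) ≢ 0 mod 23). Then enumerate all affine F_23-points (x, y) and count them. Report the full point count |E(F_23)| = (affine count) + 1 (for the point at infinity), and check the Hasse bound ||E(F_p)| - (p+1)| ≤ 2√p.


Affine points = {(1, 5), (1, 18), (2, 8), (2, 15), (3, 0), (4, 0), (5, 1), (5, 22), (6, 3), (6, 20), (8, 1), (8, 22), (10, 1), (10, 22), (13, 11), (13, 12), (15, 11), (15, 12), (16, 0), (18, 11), (18, 12), (21, 9), (21, 14)}; affine count = 23; |E(F_23)| = 24.

Discriminant check: Δ ∝ 4a³ + 27b² = 4·9³ + 27·15² = 4·729 + 27·225 ≡ 21 (mod 23). Nonzero ⇒ E is nonsingular.
For each x ∈ F_23, compute rhs = x³ + 9·x + 15 mod 23, then count y ∈ F_23 with y² ≡ rhs.
  x = 0: rhs = 15, matching y values: none (0 points).
  x = 1: rhs = 2, matching y values: 5, 18 (2 points).
  x = 2: rhs = 18, matching y values: 8, 15 (2 points).
  x = 3: rhs = 0, matching y values: 0 (1 points).
  x = 4: rhs = 0, matching y values: 0 (1 points).
  x = 5: rhs = 1, matching y values: 1, 22 (2 points).
  x = 6: rhs = 9, matching y values: 3, 20 (2 points).
  x = 7: rhs = 7, matching y values: none (0 points).
  x = 8: rhs = 1, matching y values: 1, 22 (2 points).
  x = 9: rhs = 20, matching y values: none (0 points).
  x = 10: rhs = 1, matching y values: 1, 22 (2 points).
  x = 11: rhs = 19, matching y values: none (0 points).
  x = 12: rhs = 11, matching y values: none (0 points).
  x = 13: rhs = 6, matching y values: 11, 12 (2 points).
  x = 14: rhs = 10, matching y values: none (0 points).
  x = 15: rhs = 6, matching y values: 11, 12 (2 points).
  x = 16: rhs = 0, matching y values: 0 (1 points).
  x = 17: rhs = 21, matching y values: none (0 points).
  x = 18: rhs = 6, matching y values: 11, 12 (2 points).
  x = 19: rhs = 7, matching y values: none (0 points).
  x = 20: rhs = 7, matching y values: none (0 points).
  x = 21: rhs = 12, matching y values: 9, 14 (2 points).
  x = 22: rhs = 5, matching y values: none (0 points).
Total affine count: 23.
Full point count |E(F_23)| = 23 + 1 = 24.
Hasse bound: |24 − (23+1)| = |0| = 0 ≤ 2√23 ≈ 9.5917 ✓.


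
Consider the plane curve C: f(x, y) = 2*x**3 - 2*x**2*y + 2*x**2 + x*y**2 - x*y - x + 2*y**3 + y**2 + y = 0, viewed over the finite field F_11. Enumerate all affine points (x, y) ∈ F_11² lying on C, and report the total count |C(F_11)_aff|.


Affine F_11-points: {(0, 0), (0, 2), (0, 3), (1, 6), (2, 0), (2, 7), (2, 8), (3, 1), (3, 3), (3, 5), (7, 9), (8, 0), (10, 3)}; count = 13.

For each of the 121 pairs (x, y) ∈ F_11², evaluate f(x, y) mod 11. Record the zeros.
  x = 0: [0↦0, 1↦4, 2↦0, 3↦0, 4↦5, 5↦5, 6↦1, 7↦5, 8↦7, 9↦8, 10↦9]  zeros at y ∈ {0, 2, 3}
  x = 1: [0↦3, 1↦5, 2↦1, 3↦3, 4↦1, 5↦7, 6↦0, 7↦3, 8↦6, 9↦10, 10↦5]  zeros at y ∈ {6}
  x = 2: [0↦0, 1↦7, 2↦10, 3↦10, 4↦8, 5↦5, 6↦2, 7↦0, 8↦0, 9↦3, 10↦10]  zeros at y ∈ {0, 7, 8}
  x = 3: [0↦3, 1↦0, 2↦6, 3↦0, 4↦5, 5↦0, 6↦8, 7↦8, 8↦1, 9↦10, 10↦3]  zeros at y ∈ {1, 3, 5}
  x = 4: [0↦2, 1↦7, 2↦1, 3↦7, 4↦4, 5↦4, 6↦8, 7↦6, 8↦10, 9↦10, 10↦7]  zeros at y ∈ ∅
  x = 5: [0↦9, 1↦7, 2↦7, 3↦10, 4↦6, 5↦7, 6↦3, 7↦6, 8↦6, 9↦4, 10↦1]  zeros at y ∈ ∅
  x = 6: [0↦3, 1↦1, 2↦3, 3↦10, 4↦1, 5↦10, 6↦5, 7↦9, 8↦1, 9↦4, 10↦8]  zeros at y ∈ ∅
  x = 7: [0↦7, 1↦1, 2↦1, 3↦8, 4↦1, 5↦3, 6↦4, 7↦5, 8↦7, 9↦0, 10↦7]  zeros at y ∈ {9}
  x = 8: [0↦0, 1↦8, 2↦2, 3↦5, 4↦7, 5↦9, 6↦1, 7↦6, 8↦3, 9↦4, 10↦10]  zeros at y ∈ {0}
  x = 9: [0↦5, 1↦1, 2↦7, 3↦2, 4↦9, 5↦7, 6↦8, 7↦2, 8↦1, 9↦6, 10↦7]  zeros at y ∈ ∅
  x = 10: [0↦1, 1↦3, 2↦6, 3↦0, 4↦8, 5↦9, 6↦4, 7↦5, 8↦2, 9↦7, 10↦10]  zeros at y ∈ {3}
Collecting zeros: affine points = {(0, 0), (0, 2), (0, 3), (1, 6), (2, 0), (2, 7), (2, 8), (3, 1), (3, 3), (3, 5), (7, 9), (8, 0), (10, 3)}.
Total count |C(F_11)_aff| = 13.


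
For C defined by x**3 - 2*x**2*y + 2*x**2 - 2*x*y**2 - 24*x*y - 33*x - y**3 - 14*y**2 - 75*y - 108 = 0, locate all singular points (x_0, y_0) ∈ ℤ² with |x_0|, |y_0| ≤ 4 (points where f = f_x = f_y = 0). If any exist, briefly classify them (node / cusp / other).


Singular points: {(-3, -3)}; classification: node.

Compute partial derivatives:
  f_x = 3*x**2 - 4*x*y + 4*x - 2*y**2 - 24*y - 33.
  f_y = -2*x**2 - 4*x*y - 24*x - 3*y**2 - 28*y - 75.
Scan x_0 ∈ {−4, ..., 4}. For each x_0, f_y(x_0, y) is a polynomial in y; find its integer roots y ∈ {−4, ..., 4}, then test f_x and f at those candidates.
  x = -4: f_y(-4, y) = -3*y**2 - 12*y - 11; no integer root y with |y| ≤ 4.
  x = -3: f_y(-3, y) = -3*y**2 - 16*y - 21; vanishes at y ∈ {-3}. (-3, -3): f_x = 0, f = 0 — SINGULAR.
  x = -2: f_y(-2, y) = -3*y**2 - 20*y - 35; no integer root y with |y| ≤ 4.
  x = -1: f_y(-1, y) = -3*y**2 - 24*y - 53; no integer root y with |y| ≤ 4.
  x = 0: f_y(0, y) = -3*y**2 - 28*y - 75; no integer root y with |y| ≤ 4.
  x = 1: f_y(1, y) = -3*y**2 - 32*y - 101; no integer root y with |y| ≤ 4.
  x = 2: f_y(2, y) = -3*y**2 - 36*y - 131; no integer root y with |y| ≤ 4.
  x = 3: f_y(3, y) = -3*y**2 - 40*y - 165; no integer root y with |y| ≤ 4.
  x = 4: f_y(4, y) = -3*y**2 - 44*y - 203; no integer root y with |y| ≤ 4.
Only singular point on the grid: (-3, -3).
Classify: substitute x = -3 + u, y = -3 + v and expand: f = u**3 - 2*u**2*v - u**2 - 2*u*v**2 - v**3 + v**2.
No constant or linear terms (consistent with a singular point). Quadratic part: -u**2 + v**2. Cubic part: u**3 - 2*u**2*v - 2*u*v**2 - v**3.
The quadratic part v**2 - u**2 = (v − u)(v + u) splits into two distinct linear factors, so there are two distinct tangent lines y − -3 = ±(x − -3) — this is a node (ordinary double point).
Classification: node.


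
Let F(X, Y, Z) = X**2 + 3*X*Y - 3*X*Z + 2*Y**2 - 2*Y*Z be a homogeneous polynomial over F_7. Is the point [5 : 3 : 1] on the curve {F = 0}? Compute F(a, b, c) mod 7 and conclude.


F(5,3,1) ≡ 4 (mod 7); P is NOT on the curve.

Evaluate F(5, 3, 1) term-by-term (mod 7).
  X**2 ↦ 1·25·1·1 = 25
  3*X*Y ↦ 3·5·3·1 = 45
  -3*X*Z ↦ -3·5·1·1 = -15
  2*Y**2 ↦ 2·1·9·1 = 18
  -2*Y*Z ↦ -2·1·3·1 = -6
Sum: F(5, 3, 1) = (25) + (45) + (-15) + (18) + (-6) = 67.
Reducing mod 7: 67 ≡ 4 (mod 7).
Since F(a, b, c) ≡ 4 ≠ 0 (mod 7), P does NOT lie on the curve.


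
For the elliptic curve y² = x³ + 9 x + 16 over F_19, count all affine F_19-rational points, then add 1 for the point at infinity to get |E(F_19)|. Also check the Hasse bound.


Affine points = {(0, 4), (0, 15), (1, 8), (1, 11), (2, 2), (2, 17), (6, 1), (6, 18), (7, 2), (7, 17), (8, 7), (8, 12), (9, 3), (9, 16), (10, 2), (10, 17), (12, 3), (12, 16), (14, 6), (14, 13), (15, 7), (15, 12), (16, 0), (17, 3), (17, 16), (18, 5), (18, 14)}; affine count = 27; |E(F_19)| = 28.

Discriminant check: Δ ∝ 4a³ + 27b² = 4·9³ + 27·16² = 4·729 + 27·256 ≡ 5 (mod 19). Nonzero ⇒ E is nonsingular.
For each x ∈ F_19, compute rhs = x³ + 9·x + 16 mod 19, then count y ∈ F_19 with y² ≡ rhs.
  x = 0: rhs = 16, matching y values: 4, 15 (2 points).
  x = 1: rhs = 7, matching y values: 8, 11 (2 points).
  x = 2: rhs = 4, matching y values: 2, 17 (2 points).
  x = 3: rhs = 13, matching y values: none (0 points).
  x = 4: rhs = 2, matching y values: none (0 points).
  x = 5: rhs = 15, matching y values: none (0 points).
  x = 6: rhs = 1, matching y values: 1, 18 (2 points).
  x = 7: rhs = 4, matching y values: 2, 17 (2 points).
  x = 8: rhs = 11, matching y values: 7, 12 (2 points).
  x = 9: rhs = 9, matching y values: 3, 16 (2 points).
  x = 10: rhs = 4, matching y values: 2, 17 (2 points).
  x = 11: rhs = 2, matching y values: none (0 points).
  x = 12: rhs = 9, matching y values: 3, 16 (2 points).
  x = 13: rhs = 12, matching y values: none (0 points).
  x = 14: rhs = 17, matching y values: 6, 13 (2 points).
  x = 15: rhs = 11, matching y values: 7, 12 (2 points).
  x = 16: rhs = 0, matching y values: 0 (1 points).
  x = 17: rhs = 9, matching y values: 3, 16 (2 points).
  x = 18: rhs = 6, matching y values: 5, 14 (2 points).
Total affine count: 27.
Full point count |E(F_19)| = 27 + 1 = 28.
Hasse bound: |28 − (19+1)| = |8| = 8 ≤ 2√19 ≈ 8.7178 ✓.


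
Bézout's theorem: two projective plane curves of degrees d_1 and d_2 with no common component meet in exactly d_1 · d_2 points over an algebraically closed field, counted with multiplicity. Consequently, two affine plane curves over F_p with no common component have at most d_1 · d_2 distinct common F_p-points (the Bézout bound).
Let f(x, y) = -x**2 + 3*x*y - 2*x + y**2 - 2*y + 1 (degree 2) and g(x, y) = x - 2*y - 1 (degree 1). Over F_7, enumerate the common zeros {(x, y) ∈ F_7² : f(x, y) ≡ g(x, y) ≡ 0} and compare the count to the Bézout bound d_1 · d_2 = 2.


Common zeros: ∅; count = 0; Bézout bound = 2.

deg(f) = 2, deg(g) = 1, so Bézout bound = 2.
Scan x ∈ F_7. For each x, list the y ∈ F_7 with f(x, y) ≡ 0 and those with g(x, y) ≡ 0 (mod 7); the common zeros in that column are the intersection.
  x = 0: f ≡ 0 at y ∈ {1}; g ≡ 0 at y ∈ {3}; common: ∅.
  x = 1: f ≡ 0 at y ∈ {1, 5}; g ≡ 0 at y ∈ {0}; common: ∅.
  x = 2: f ≡ 0 at y ∈ {0, 3}; g ≡ 0 at y ∈ {4}; common: ∅.
  x = 3: f ≡ 0 at y ∈ {0}; g ≡ 0 at y ∈ {1}; common: ∅.
  x = 4: f ≡ 0 at y ∈ ∅; g ≡ 0 at y ∈ {5}; common: ∅.
  x = 5: f ≡ 0 at y ∈ {3, 5}; g ≡ 0 at y ∈ {2}; common: ∅.
  x = 6: f ≡ 0 at y ∈ ∅; g ≡ 0 at y ∈ {6}; common: ∅.
Collecting: common zeros = ∅, so the count is 0.
Comparison with the Bézout bound: 0 ≤ 2 = deg(f)·deg(g), as expected for curves with no common component (the affine F_7-count falls short of the bound because intersections may lie at infinity, over extension fields, or carry multiplicity).


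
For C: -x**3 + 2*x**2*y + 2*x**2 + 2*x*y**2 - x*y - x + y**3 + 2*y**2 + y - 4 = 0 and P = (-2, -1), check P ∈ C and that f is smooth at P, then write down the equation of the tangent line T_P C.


Tangent line at P: -10*x + 18*y - 2 = 0.

Step 1: f(-2, -1) = 0, so P lies on C.
Step 2: partial derivatives
  f_x(x, y) = -3*x**2 + 4*x*y + 4*x + 2*y**2 - y - 1, f_y(x, y) = 2*x**2 + 4*x*y - x + 3*y**2 + 4*y + 1.
  f_x(P) = -10, f_y(P) = 18 (gradient nonzero, so P is smooth).
Step 3: tangent line at P: -10·(x − -2) + 18·(y − -1) = 0.
Expanding: -10*x + 18*y - 2 = 0.


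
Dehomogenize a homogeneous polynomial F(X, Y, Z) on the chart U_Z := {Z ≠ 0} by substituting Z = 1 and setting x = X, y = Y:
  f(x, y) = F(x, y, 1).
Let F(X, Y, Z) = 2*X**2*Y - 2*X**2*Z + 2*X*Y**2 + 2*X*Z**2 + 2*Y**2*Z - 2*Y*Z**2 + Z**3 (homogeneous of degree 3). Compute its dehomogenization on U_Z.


f(x, y) = 2*x**2*y - 2*x**2 + 2*x*y**2 + 2*x + 2*y**2 - 2*y + 1

On U_Z we set Z = 1. Each monomial c·X^i·Y^j·Z^k in F becomes c·x^i·y^j·1^k = c·x^i·y^j.
Substituting Z = 1: F(X, Y, 1) = 2*x**2*y - 2*x**2 + 2*x*y**2 + 2*x + 2*y**2 - 2*y + 1.
Note: deg(f) ≤ deg(F) = 3; strict inequality happens when F is divisible by Z (lost terms).


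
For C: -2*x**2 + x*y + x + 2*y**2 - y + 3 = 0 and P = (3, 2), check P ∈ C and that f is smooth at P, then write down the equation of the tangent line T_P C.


Tangent line at P: -9*x + 10*y + 7 = 0.

Step 1: f(3, 2) = 0, so P lies on C.
Step 2: partial derivatives
  f_x(x, y) = -4*x + y + 1, f_y(x, y) = x + 4*y - 1.
  f_x(P) = -9, f_y(P) = 10 (gradient nonzero, so P is smooth).
Step 3: tangent line at P: -9·(x − 3) + 10·(y − 2) = 0.
Expanding: -9*x + 10*y + 7 = 0.


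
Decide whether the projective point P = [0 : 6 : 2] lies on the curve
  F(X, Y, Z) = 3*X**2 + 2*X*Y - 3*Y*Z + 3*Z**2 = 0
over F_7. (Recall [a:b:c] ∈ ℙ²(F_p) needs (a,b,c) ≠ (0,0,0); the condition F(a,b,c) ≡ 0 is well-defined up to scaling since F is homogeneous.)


F(0,6,2) ≡ 4 (mod 7); P is NOT on the curve.

Evaluate F(0, 6, 2) term-by-term (mod 7).
  3*X**2 ↦ 3·0·1·1 = 0
  2*X*Y ↦ 2·0·6·1 = 0
  -3*Y*Z ↦ -3·1·6·2 = -36
  3*Z**2 ↦ 3·1·1·4 = 12
Sum: F(0, 6, 2) = (0) + (0) + (-36) + (12) = -24.
Reducing mod 7: -24 ≡ 4 (mod 7).
Since F(a, b, c) ≡ 4 ≠ 0 (mod 7), P does NOT lie on the curve.


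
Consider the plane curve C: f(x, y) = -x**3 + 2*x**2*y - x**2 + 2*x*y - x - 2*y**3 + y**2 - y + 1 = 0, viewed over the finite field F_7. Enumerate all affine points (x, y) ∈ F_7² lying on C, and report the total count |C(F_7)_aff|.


Affine F_7-points: {(1, 1), (2, 6), (3, 3), (4, 6), (5, 0), (5, 5), (5, 6), (6, 1)}; count = 8.

For each of the 49 pairs (x, y) ∈ F_7², evaluate f(x, y) mod 7. Record the zeros.
  x = 0: [0↦1, 1↦6, 2↦1, 3↦2, 4↦4, 5↦2, 6↦5]  zeros at y ∈ ∅
  x = 1: [0↦5, 1↦0, 2↦6, 3↦4, 4↦3, 5↦5, 6↦5]  zeros at y ∈ {1}
  x = 2: [0↦1, 1↦4, 2↦4, 3↦3, 4↦3, 5↦6, 6↦0]  zeros at y ∈ {6}
  x = 3: [0↦4, 1↦5, 2↦3, 3↦0, 4↦5, 5↦6, 6↦5]  zeros at y ∈ {3}
  x = 4: [0↦1, 1↦4, 2↦4, 3↦3, 4↦3, 5↦6, 6↦0]  zeros at y ∈ {6}
  x = 5: [0↦0, 1↦2, 2↦1, 3↦6, 4↦5, 5↦0, 6↦0]  zeros at y ∈ {0, 5, 6}
  x = 6: [0↦2, 1↦0, 2↦2, 3↦3, 4↦5, 5↦3, 6↦6]  zeros at y ∈ {1}
Collecting zeros: affine points = {(1, 1), (2, 6), (3, 3), (4, 6), (5, 0), (5, 5), (5, 6), (6, 1)}.
Total count |C(F_7)_aff| = 8.


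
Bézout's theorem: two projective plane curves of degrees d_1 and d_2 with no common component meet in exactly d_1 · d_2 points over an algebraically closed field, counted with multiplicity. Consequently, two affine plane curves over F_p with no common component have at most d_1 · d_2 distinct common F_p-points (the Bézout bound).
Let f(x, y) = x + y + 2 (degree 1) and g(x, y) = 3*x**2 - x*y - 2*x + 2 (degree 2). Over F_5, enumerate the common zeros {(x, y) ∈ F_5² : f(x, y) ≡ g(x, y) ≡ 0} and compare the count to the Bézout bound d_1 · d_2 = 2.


Common zeros: ∅; count = 0; Bézout bound = 2.

deg(f) = 1, deg(g) = 2, so Bézout bound = 2.
Scan x ∈ F_5. For each x, list the y ∈ F_5 with f(x, y) ≡ 0 and those with g(x, y) ≡ 0 (mod 5); the common zeros in that column are the intersection.
  x = 0: f ≡ 0 at y ∈ {3}; g ≡ 0 at y ∈ ∅; common: ∅.
  x = 1: f ≡ 0 at y ∈ {2}; g ≡ 0 at y ∈ {3}; common: ∅.
  x = 2: f ≡ 0 at y ∈ {1}; g ≡ 0 at y ∈ {0}; common: ∅.
  x = 3: f ≡ 0 at y ∈ {0}; g ≡ 0 at y ∈ {1}; common: ∅.
  x = 4: f ≡ 0 at y ∈ {4}; g ≡ 0 at y ∈ {3}; common: ∅.
Collecting: common zeros = ∅, so the count is 0.
Comparison with the Bézout bound: 0 ≤ 2 = deg(f)·deg(g), as expected for curves with no common component (the affine F_5-count falls short of the bound because intersections may lie at infinity, over extension fields, or carry multiplicity).


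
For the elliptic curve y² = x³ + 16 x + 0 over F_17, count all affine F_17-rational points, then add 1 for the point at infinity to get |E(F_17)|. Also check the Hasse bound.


Affine points = {(0, 0), (1, 0), (4, 3), (4, 14), (5, 1), (5, 16), (7, 8), (7, 9), (10, 2), (10, 15), (12, 4), (12, 13), (13, 5), (13, 12), (16, 0)}; affine count = 15; |E(F_17)| = 16.

Discriminant check: Δ ∝ 4a³ + 27b² = 4·16³ + 27·0² = 4·4096 + 27·0 ≡ 13 (mod 17). Nonzero ⇒ E is nonsingular.
For each x ∈ F_17, compute rhs = x³ + 16·x + 0 mod 17, then count y ∈ F_17 with y² ≡ rhs.
  x = 0: rhs = 0, matching y values: 0 (1 points).
  x = 1: rhs = 0, matching y values: 0 (1 points).
  x = 2: rhs = 6, matching y values: none (0 points).
  x = 3: rhs = 7, matching y values: none (0 points).
  x = 4: rhs = 9, matching y values: 3, 14 (2 points).
  x = 5: rhs = 1, matching y values: 1, 16 (2 points).
  x = 6: rhs = 6, matching y values: none (0 points).
  x = 7: rhs = 13, matching y values: 8, 9 (2 points).
  x = 8: rhs = 11, matching y values: none (0 points).
  x = 9: rhs = 6, matching y values: none (0 points).
  x = 10: rhs = 4, matching y values: 2, 15 (2 points).
  x = 11: rhs = 11, matching y values: none (0 points).
  x = 12: rhs = 16, matching y values: 4, 13 (2 points).
  x = 13: rhs = 8, matching y values: 5, 12 (2 points).
  x = 14: rhs = 10, matching y values: none (0 points).
  x = 15: rhs = 11, matching y values: none (0 points).
  x = 16: rhs = 0, matching y values: 0 (1 points).
Total affine count: 15.
Full point count |E(F_17)| = 15 + 1 = 16.
Hasse bound: |16 − (17+1)| = |-2| = 2 ≤ 2√17 ≈ 8.2462 ✓.


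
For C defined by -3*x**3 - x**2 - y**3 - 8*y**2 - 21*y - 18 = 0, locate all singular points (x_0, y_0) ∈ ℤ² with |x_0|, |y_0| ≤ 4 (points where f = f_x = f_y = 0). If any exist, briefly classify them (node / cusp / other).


Singular points: {(0, -3)}; classification: node.

Compute partial derivatives:
  f_x = -9*x**2 - 2*x.
  f_y = -3*y**2 - 16*y - 21.
Scan x_0 ∈ {−4, ..., 4}. For each x_0, f_y(x_0, y) is a polynomial in y; find its integer roots y ∈ {−4, ..., 4}, then test f_x and f at those candidates.
  x = -4: f_y(-4, y) = -3*y**2 - 16*y - 21; vanishes at y ∈ {-3}. (-4, -3): f_x = -136 ≠ 0.
  x = -3: f_y(-3, y) = -3*y**2 - 16*y - 21; vanishes at y ∈ {-3}. (-3, -3): f_x = -75 ≠ 0.
  x = -2: f_y(-2, y) = -3*y**2 - 16*y - 21; vanishes at y ∈ {-3}. (-2, -3): f_x = -32 ≠ 0.
  x = -1: f_y(-1, y) = -3*y**2 - 16*y - 21; vanishes at y ∈ {-3}. (-1, -3): f_x = -7 ≠ 0.
  x = 0: f_y(0, y) = -3*y**2 - 16*y - 21; vanishes at y ∈ {-3}. (0, -3): f_x = 0, f = 0 — SINGULAR.
  x = 1: f_y(1, y) = -3*y**2 - 16*y - 21; vanishes at y ∈ {-3}. (1, -3): f_x = -11 ≠ 0.
  x = 2: f_y(2, y) = -3*y**2 - 16*y - 21; vanishes at y ∈ {-3}. (2, -3): f_x = -40 ≠ 0.
  x = 3: f_y(3, y) = -3*y**2 - 16*y - 21; vanishes at y ∈ {-3}. (3, -3): f_x = -87 ≠ 0.
  x = 4: f_y(4, y) = -3*y**2 - 16*y - 21; vanishes at y ∈ {-3}. (4, -3): f_x = -152 ≠ 0.
Only singular point on the grid: (0, -3).
Classify: substitute x = 0 + u, y = -3 + v and expand: f = -3*u**3 - u**2 - v**3 + v**2.
No constant or linear terms (consistent with a singular point). Quadratic part: -u**2 + v**2. Cubic part: -3*u**3 - v**3.
The quadratic part v**2 - u**2 = (v − u)(v + u) splits into two distinct linear factors, so there are two distinct tangent lines y − -3 = ±(x − 0) — this is a node (ordinary double point).
Classification: node.


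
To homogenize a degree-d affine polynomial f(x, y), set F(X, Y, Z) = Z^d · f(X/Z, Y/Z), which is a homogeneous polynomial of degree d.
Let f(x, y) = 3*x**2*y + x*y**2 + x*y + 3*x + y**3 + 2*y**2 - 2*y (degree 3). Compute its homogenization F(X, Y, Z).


F(X, Y, Z) = 3*X**2*Y + X*Y**2 + X*Y*Z + 3*X*Z**2 + Y**3 + 2*Y**2*Z - 2*Y*Z**2

deg(f) = 3.
Substitute x = X/Z, y = Y/Z into f, then multiply by Z^3.
  monomial 3·x^2·y^1 ↦ 3·X^2·Y^1·Z^0.
  monomial 1·x^1·y^2 ↦ 1·X^1·Y^2·Z^0.
  monomial 1·x^1·y^1 ↦ 1·X^1·Y^1·Z^1.
  monomial 3·x^1·y^0 ↦ 3·X^1·Y^0·Z^2.
  monomial 1·x^0·y^3 ↦ 1·X^0·Y^3·Z^0.
  monomial 2·x^0·y^2 ↦ 2·X^0·Y^2·Z^1.
  monomial -2·x^0·y^1 ↦ -2·X^0·Y^1·Z^2.
Collecting: F(X, Y, Z) = 3*X**2*Y + X*Y**2 + X*Y*Z + 3*X*Z**2 + Y**3 + 2*Y**2*Z - 2*Y*Z**2.


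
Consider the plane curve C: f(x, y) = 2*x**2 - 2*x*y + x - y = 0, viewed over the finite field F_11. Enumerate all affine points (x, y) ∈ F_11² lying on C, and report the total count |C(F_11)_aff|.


Affine F_11-points: {(0, 0), (1, 1), (2, 2), (3, 3), (4, 4), (5, 0), (5, 1), (5, 2), (5, 3), (5, 4), (5, 5), (5, 6), (5, 7), (5, 8), (5, 9), (5, 10), (6, 6), (7, 7), (8, 8), (9, 9), (10, 10)}; count = 21.

For each of the 121 pairs (x, y) ∈ F_11², evaluate f(x, y) mod 11. Record the zeros.
  x = 0: [0↦0, 1↦10, 2↦9, 3↦8, 4↦7, 5↦6, 6↦5, 7↦4, 8↦3, 9↦2, 10↦1]  zeros at y ∈ {0}
  x = 1: [0↦3, 1↦0, 2↦8, 3↦5, 4↦2, 5↦10, 6↦7, 7↦4, 8↦1, 9↦9, 10↦6]  zeros at y ∈ {1}
  x = 2: [0↦10, 1↦5, 2↦0, 3↦6, 4↦1, 5↦7, 6↦2, 7↦8, 8↦3, 9↦9, 10↦4]  zeros at y ∈ {2}
  x = 3: [0↦10, 1↦3, 2↦7, 3↦0, 4↦4, 5↦8, 6↦1, 7↦5, 8↦9, 9↦2, 10↦6]  zeros at y ∈ {3}
  x = 4: [0↦3, 1↦5, 2↦7, 3↦9, 4↦0, 5↦2, 6↦4, 7↦6, 8↦8, 9↦10, 10↦1]  zeros at y ∈ {4}
  x = 5: [0↦0, 1↦0, 2↦0, 3↦0, 4↦0, 5↦0, 6↦0, 7↦0, 8↦0, 9↦0, 10↦0]  zeros at y ∈ {0, 1, 2, 3, 4, 5, 6, 7, 8, 9, 10}
  x = 6: [0↦1, 1↦10, 2↦8, 3↦6, 4↦4, 5↦2, 6↦0, 7↦9, 8↦7, 9↦5, 10↦3]  zeros at y ∈ {6}
  x = 7: [0↦6, 1↦2, 2↦9, 3↦5, 4↦1, 5↦8, 6↦4, 7↦0, 8↦7, 9↦3, 10↦10]  zeros at y ∈ {7}
  x = 8: [0↦4, 1↦9, 2↦3, 3↦8, 4↦2, 5↦7, 6↦1, 7↦6, 8↦0, 9↦5, 10↦10]  zeros at y ∈ {8}
  x = 9: [0↦6, 1↦9, 2↦1, 3↦4, 4↦7, 5↦10, 6↦2, 7↦5, 8↦8, 9↦0, 10↦3]  zeros at y ∈ {9}
  x = 10: [0↦1, 1↦2, 2↦3, 3↦4, 4↦5, 5↦6, 6↦7, 7↦8, 8↦9, 9↦10, 10↦0]  zeros at y ∈ {10}
Collecting zeros: affine points = {(0, 0), (1, 1), (2, 2), (3, 3), (4, 4), (5, 0), (5, 1), (5, 2), (5, 3), (5, 4), (5, 5), (5, 6), (5, 7), (5, 8), (5, 9), (5, 10), (6, 6), (7, 7), (8, 8), (9, 9), (10, 10)}.
Total count |C(F_11)_aff| = 21.


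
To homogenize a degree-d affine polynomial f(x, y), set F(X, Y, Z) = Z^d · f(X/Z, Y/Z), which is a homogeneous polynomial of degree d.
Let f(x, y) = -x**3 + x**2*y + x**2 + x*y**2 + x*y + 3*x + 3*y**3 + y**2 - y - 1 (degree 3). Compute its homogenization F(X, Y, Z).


F(X, Y, Z) = -X**3 + X**2*Y + X**2*Z + X*Y**2 + X*Y*Z + 3*X*Z**2 + 3*Y**3 + Y**2*Z - Y*Z**2 - Z**3

deg(f) = 3.
Substitute x = X/Z, y = Y/Z into f, then multiply by Z^3.
  monomial -1·x^3·y^0 ↦ -1·X^3·Y^0·Z^0.
  monomial 1·x^2·y^1 ↦ 1·X^2·Y^1·Z^0.
  monomial 1·x^2·y^0 ↦ 1·X^2·Y^0·Z^1.
  monomial 1·x^1·y^2 ↦ 1·X^1·Y^2·Z^0.
  monomial 1·x^1·y^1 ↦ 1·X^1·Y^1·Z^1.
  monomial 3·x^1·y^0 ↦ 3·X^1·Y^0·Z^2.
  monomial 3·x^0·y^3 ↦ 3·X^0·Y^3·Z^0.
  monomial 1·x^0·y^2 ↦ 1·X^0·Y^2·Z^1.
  monomial -1·x^0·y^1 ↦ -1·X^0·Y^1·Z^2.
  monomial -1·x^0·y^0 ↦ -1·X^0·Y^0·Z^3.
Collecting: F(X, Y, Z) = -X**3 + X**2*Y + X**2*Z + X*Y**2 + X*Y*Z + 3*X*Z**2 + 3*Y**3 + Y**2*Z - Y*Z**2 - Z**3.


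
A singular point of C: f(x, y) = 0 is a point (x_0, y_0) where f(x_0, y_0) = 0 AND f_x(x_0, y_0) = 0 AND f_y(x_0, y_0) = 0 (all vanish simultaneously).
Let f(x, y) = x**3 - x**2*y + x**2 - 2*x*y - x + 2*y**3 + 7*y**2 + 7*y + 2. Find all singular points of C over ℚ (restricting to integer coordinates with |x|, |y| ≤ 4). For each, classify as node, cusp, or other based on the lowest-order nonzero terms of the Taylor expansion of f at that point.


Singular points: {(-1, -1)}; classification: node.

Compute partial derivatives:
  f_x = 3*x**2 - 2*x*y + 2*x - 2*y - 1.
  f_y = -x**2 - 2*x + 6*y**2 + 14*y + 7.
Scan x_0 ∈ {−4, ..., 4}. For each x_0, f_y(x_0, y) is a polynomial in y; find its integer roots y ∈ {−4, ..., 4}, then test f_x and f at those candidates.
  x = -4: f_y(-4, y) = 6*y**2 + 14*y - 1; no integer root y with |y| ≤ 4.
  x = -3: f_y(-3, y) = 6*y**2 + 14*y + 4; vanishes at y ∈ {-2}. (-3, -2): f_x = 12 ≠ 0.
  x = -2: f_y(-2, y) = 6*y**2 + 14*y + 7; no integer root y with |y| ≤ 4.
  x = -1: f_y(-1, y) = 6*y**2 + 14*y + 8; vanishes at y ∈ {-1}. (-1, -1): f_x = 0, f = 0 — SINGULAR.
  x = 0: f_y(0, y) = 6*y**2 + 14*y + 7; no integer root y with |y| ≤ 4.
  x = 1: f_y(1, y) = 6*y**2 + 14*y + 4; vanishes at y ∈ {-2}. (1, -2): f_x = 12 ≠ 0.
  x = 2: f_y(2, y) = 6*y**2 + 14*y - 1; no integer root y with |y| ≤ 4.
  x = 3: f_y(3, y) = 6*y**2 + 14*y - 8; no integer root y with |y| ≤ 4.
  x = 4: f_y(4, y) = 6*y**2 + 14*y - 17; no integer root y with |y| ≤ 4.
Only singular point on the grid: (-1, -1).
Classify: substitute x = -1 + u, y = -1 + v and expand: f = u**3 - u**2*v - u**2 + 2*v**3 + v**2.
No constant or linear terms (consistent with a singular point). Quadratic part: -u**2 + v**2. Cubic part: u**3 - u**2*v + 2*v**3.
The quadratic part v**2 - u**2 = (v − u)(v + u) splits into two distinct linear factors, so there are two distinct tangent lines y − -1 = ±(x − -1) — this is a node (ordinary double point).
Classification: node.


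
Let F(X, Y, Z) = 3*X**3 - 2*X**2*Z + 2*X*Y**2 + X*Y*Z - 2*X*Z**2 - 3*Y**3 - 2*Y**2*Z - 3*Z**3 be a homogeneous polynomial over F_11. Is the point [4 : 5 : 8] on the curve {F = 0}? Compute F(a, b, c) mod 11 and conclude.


F(4,5,8) ≡ 3 (mod 11); P is NOT on the curve.

Evaluate F(4, 5, 8) term-by-term (mod 11).
  3*X**3 ↦ 3·64·1·1 = 192
  -2*X**2*Z ↦ -2·16·1·8 = -256
  2*X*Y**2 ↦ 2·4·25·1 = 200
  X*Y*Z ↦ 1·4·5·8 = 160
  -2*X*Z**2 ↦ -2·4·1·64 = -512
  -3*Y**3 ↦ -3·1·125·1 = -375
  -2*Y**2*Z ↦ -2·1·25·8 = -400
  -3*Z**3 ↦ -3·1·1·512 = -1536
Sum: F(4, 5, 8) = (192) + (-256) + (200) + (160) + (-512) + (-375) + (-400) + (-1536) = -2527.
Reducing mod 11: -2527 ≡ 3 (mod 11).
Since F(a, b, c) ≡ 3 ≠ 0 (mod 11), P does NOT lie on the curve.


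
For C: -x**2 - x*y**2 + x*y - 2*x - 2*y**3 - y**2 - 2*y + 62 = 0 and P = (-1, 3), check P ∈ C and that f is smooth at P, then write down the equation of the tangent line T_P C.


Tangent line at P: -6*x - 57*y + 165 = 0.

Step 1: f(-1, 3) = 0, so P lies on C.
Step 2: partial derivatives
  f_x(x, y) = -2*x - y**2 + y - 2, f_y(x, y) = -2*x*y + x - 6*y**2 - 2*y - 2.
  f_x(P) = -6, f_y(P) = -57 (gradient nonzero, so P is smooth).
Step 3: tangent line at P: -6·(x − -1) + -57·(y − 3) = 0.
Expanding: -6*x - 57*y + 165 = 0.


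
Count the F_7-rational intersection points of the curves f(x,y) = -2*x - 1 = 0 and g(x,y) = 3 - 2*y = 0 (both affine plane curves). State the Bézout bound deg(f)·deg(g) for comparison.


Common zeros: {(3, 5)}; count = 1; Bézout bound = 1.

deg(f) = 1, deg(g) = 1, so Bézout bound = 1.
Scan x ∈ F_7. For each x, list the y ∈ F_7 with f(x, y) ≡ 0 and those with g(x, y) ≡ 0 (mod 7); the common zeros in that column are the intersection.
  x = 0: f ≡ 0 at y ∈ ∅; g ≡ 0 at y ∈ {5}; common: ∅.
  x = 1: f ≡ 0 at y ∈ ∅; g ≡ 0 at y ∈ {5}; common: ∅.
  x = 2: f ≡ 0 at y ∈ ∅; g ≡ 0 at y ∈ {5}; common: ∅.
  x = 3: f ≡ 0 at y ∈ {0, 1, 2, 3, 4, 5, 6}; g ≡ 0 at y ∈ {5}; common: {5}.
  x = 4: f ≡ 0 at y ∈ ∅; g ≡ 0 at y ∈ {5}; common: ∅.
  x = 5: f ≡ 0 at y ∈ ∅; g ≡ 0 at y ∈ {5}; common: ∅.
  x = 6: f ≡ 0 at y ∈ ∅; g ≡ 0 at y ∈ {5}; common: ∅.
Collecting: common zeros = {(3, 5)}, so the count is 1.
Comparison with the Bézout bound: 1 ≤ 1 = deg(f)·deg(g), as expected for curves with no common component (the bound is attained).


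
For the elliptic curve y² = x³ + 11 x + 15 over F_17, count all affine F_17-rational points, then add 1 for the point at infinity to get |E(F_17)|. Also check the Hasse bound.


Affine points = {(0, 7), (0, 10), (4, 2), (4, 15), (5, 5), (5, 12), (6, 5), (6, 12), (13, 3), (13, 14), (15, 6), (15, 11)}; affine count = 12; |E(F_17)| = 13.

Discriminant check: Δ ∝ 4a³ + 27b² = 4·11³ + 27·15² = 4·1331 + 27·225 ≡ 9 (mod 17). Nonzero ⇒ E is nonsingular.
For each x ∈ F_17, compute rhs = x³ + 11·x + 15 mod 17, then count y ∈ F_17 with y² ≡ rhs.
  x = 0: rhs = 15, matching y values: 7, 10 (2 points).
  x = 1: rhs = 10, matching y values: none (0 points).
  x = 2: rhs = 11, matching y values: none (0 points).
  x = 3: rhs = 7, matching y values: none (0 points).
  x = 4: rhs = 4, matching y values: 2, 15 (2 points).
  x = 5: rhs = 8, matching y values: 5, 12 (2 points).
  x = 6: rhs = 8, matching y values: 5, 12 (2 points).
  x = 7: rhs = 10, matching y values: none (0 points).
  x = 8: rhs = 3, matching y values: none (0 points).
  x = 9: rhs = 10, matching y values: none (0 points).
  x = 10: rhs = 3, matching y values: none (0 points).
  x = 11: rhs = 5, matching y values: none (0 points).
  x = 12: rhs = 5, matching y values: none (0 points).
  x = 13: rhs = 9, matching y values: 3, 14 (2 points).
  x = 14: rhs = 6, matching y values: none (0 points).
  x = 15: rhs = 2, matching y values: 6, 11 (2 points).
  x = 16: rhs = 3, matching y values: none (0 points).
Total affine count: 12.
Full point count |E(F_17)| = 12 + 1 = 13.
Hasse bound: |13 − (17+1)| = |-5| = 5 ≤ 2√17 ≈ 8.2462 ✓.


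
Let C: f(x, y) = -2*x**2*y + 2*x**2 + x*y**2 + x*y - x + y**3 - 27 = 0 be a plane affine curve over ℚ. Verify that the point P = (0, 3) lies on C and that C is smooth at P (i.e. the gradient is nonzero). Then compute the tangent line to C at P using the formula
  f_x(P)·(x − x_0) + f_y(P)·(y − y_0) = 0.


Tangent line at P: 11*x + 27*y - 81 = 0.

Step 1: f(0, 3) = 0, so P lies on C.
Step 2: partial derivatives
  f_x(x, y) = -4*x*y + 4*x + y**2 + y - 1, f_y(x, y) = -2*x**2 + 2*x*y + x + 3*y**2.
  f_x(P) = 11, f_y(P) = 27 (gradient nonzero, so P is smooth).
Step 3: tangent line at P: 11·(x − 0) + 27·(y − 3) = 0.
Expanding: 11*x + 27*y - 81 = 0.
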